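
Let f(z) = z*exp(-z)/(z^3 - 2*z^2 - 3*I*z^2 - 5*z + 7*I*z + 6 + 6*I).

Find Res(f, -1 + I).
(-1/17 + 4*I/17)*exp(1 - I)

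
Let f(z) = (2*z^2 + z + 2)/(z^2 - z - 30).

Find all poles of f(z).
The singularities of f are the zeros of the denominator. Factoring,
  z^2 - z - 30 = (z + 5)*(z - 6)
so the candidates are z = -5, z = 6.

Check the numerator P(z) = 2*z^2 + z + 2 at each one:
  P(-5) = 47 ≠ 0, so z = -5 is a (simple) pole.
  P(6) = 80 ≠ 0, so z = 6 is a (simple) pole.

Poles of f: {-5, 6}

Final answer: {-5, 6}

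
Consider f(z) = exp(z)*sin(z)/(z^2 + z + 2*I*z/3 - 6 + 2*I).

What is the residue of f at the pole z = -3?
(45/229 + 6*I/229)*exp(-3)*sin(3)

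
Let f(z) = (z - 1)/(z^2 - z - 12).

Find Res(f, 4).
Write f(z) = P(z)/Q(z) with P(z) = z - 1 and Q(z) = z^2 - z - 12.
The denominator factors as Q(z) = (z - 4)*(z + 3), so z = 4 is a simple zero of Q and P is analytic there; z = 4 is therefore a simple pole and
  Res(f, z₀) = P(z₀)/Q'(z₀).

Q'(z) = 2*z - 1, so Q'(4) = 7.
P(4) = 3.

Res(f, 4) = (3)/(7) = 3/7

Final answer: 3/7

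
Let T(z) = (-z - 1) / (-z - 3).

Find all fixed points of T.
T(z) = z means -z - 1 = z*(-z - 3), i.e.
  -z^2 - 2*z + 1 = 0.
Discriminant: (-2)^2 - 4*(-1)*(1) = 8, so the roots are real.
  z = (2 ± sqrt(8))/(2*(-1))
Fixed points: {-sqrt(2) - 1, -1 + sqrt(2)}

Final answer: {-sqrt(2) - 1, -1 + sqrt(2)}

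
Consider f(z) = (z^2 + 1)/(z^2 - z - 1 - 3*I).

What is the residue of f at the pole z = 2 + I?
Write f(z) = P(z)/Q(z) with P(z) = z^2 + 1 and Q(z) = z^2 - z - 1 - 3*I.
The denominator factors as Q(z) = (z + 1 + I)*(z - 2 - I), so z = 2 + I is a simple zero of Q and P is analytic there; z = 2 + I is therefore a simple pole and
  Res(f, z₀) = P(z₀)/Q'(z₀).

Q'(z) = 2*z - 1, so Q'(2 + I) = 3 + 2*I.
P(2 + I) = 4 + 4*I.

Res(f, 2 + I) = (4 + 4*I)/(3 + 2*I) = 20/13 + 4*I/13

Final answer: 20/13 + 4*I/13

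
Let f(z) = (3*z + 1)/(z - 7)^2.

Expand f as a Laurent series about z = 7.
Put w = z - (7), i.e. z = w + 7. The denominator is w^2, so it suffices to rewrite the numerator in powers of w.

P(z) = 3*z + 1
P(w + 7) = 22 + 3*w

Dividing each term by w^2:
  f = 22/w^2 + 3/w

Substituting back w = z - 7:
  f(z) = 22/(z - 7)^2 + 3/(z - 7)

The series is finite because the numerator is a polynomial; the negative powers form the principal part, and the coefficient of 1/(z - 7) gives Res(f, 7) = 3.

Final answer: 22/(z - 7)^2 + 3/(z - 7)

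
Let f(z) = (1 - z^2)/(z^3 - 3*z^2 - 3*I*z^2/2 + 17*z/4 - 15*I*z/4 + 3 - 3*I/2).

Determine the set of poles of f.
The singularities of f are the zeros of the denominator. Factoring,
  z^3 - 3*z^2 - 3*I*z^2/2 + 17*z/4 - 15*I*z/4 + 3 - 3*I/2 = (z + 1/2)*(z - 1/2 + 3*I/2)*(z - 3 - 3*I)
so the candidates are z = -1/2, z = 1/2 - 3*I/2, z = 3 + 3*I.

Check the numerator P(z) = 1 - z^2 at each one:
  P(-1/2) = 3/4 ≠ 0, so z = -1/2 is a (simple) pole.
  P(1/2 - 3*I/2) = 3 + 3*I/2 ≠ 0, so z = 1/2 - 3*I/2 is a (simple) pole.
  P(3 + 3*I) = 1 - 18*I ≠ 0, so z = 3 + 3*I is a (simple) pole.

Poles of f: {-1/2, 1/2 - 3*I/2, 3 + 3*I}

Final answer: {-1/2, 1/2 - 3*I/2, 3 + 3*I}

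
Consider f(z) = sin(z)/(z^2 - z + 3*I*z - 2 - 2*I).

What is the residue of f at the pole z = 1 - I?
Write f(z) = P(z)/Q(z) with P(z) = sin(z) and Q(z) = z^2 - z + 3*I*z - 2 - 2*I.
The denominator factors as Q(z) = (z + 2*I)*(z - 1 + I), so z = 1 - I is a simple zero of Q and P is analytic there; z = 1 - I is therefore a simple pole and
  Res(f, z₀) = P(z₀)/Q'(z₀).

Q'(z) = 2*z - 1 + 3*I, so Q'(1 - I) = 1 + I.
P(1 - I) = sin(1 - I).

Res(f, 1 - I) = (sin(1 - I))/(1 + I) = (1/2 - I/2)*sin(1 - I)

Final answer: (1/2 - I/2)*sin(1 - I)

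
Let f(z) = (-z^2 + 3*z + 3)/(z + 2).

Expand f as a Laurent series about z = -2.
Put w = z - (-2), i.e. z = w - 2. The denominator is w, so it suffices to rewrite the numerator in powers of w.

P(z) = -z^2 + 3*z + 3
P(w - 2) = -7 + 7*w - w^2

Dividing each term by w:
  f = -7/w + 7 - w

Substituting back w = z + 2:
  f(z) = -7/(z + 2) + 7 - (z + 2)

The series is finite because the numerator is a polynomial; the negative powers form the principal part, and the coefficient of 1/(z + 2) gives Res(f, -2) = -7.

Final answer: -7/(z + 2) + 7 - (z + 2)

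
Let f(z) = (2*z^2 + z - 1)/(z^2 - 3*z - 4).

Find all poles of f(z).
{4}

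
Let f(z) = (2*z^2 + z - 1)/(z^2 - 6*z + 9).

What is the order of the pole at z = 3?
2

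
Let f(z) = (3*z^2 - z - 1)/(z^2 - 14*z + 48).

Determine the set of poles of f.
The singularities of f are the zeros of the denominator. Factoring,
  z^2 - 14*z + 48 = (z - 8)*(z - 6)
so the candidates are z = 8, z = 6.

Check the numerator P(z) = 3*z^2 - z - 1 at each one:
  P(8) = 183 ≠ 0, so z = 8 is a (simple) pole.
  P(6) = 101 ≠ 0, so z = 6 is a (simple) pole.

Poles of f: {6, 8}

Final answer: {6, 8}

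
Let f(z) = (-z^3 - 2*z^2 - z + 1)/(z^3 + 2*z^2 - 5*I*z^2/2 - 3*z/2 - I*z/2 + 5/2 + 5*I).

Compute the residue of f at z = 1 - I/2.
Write f(z) = P(z)/Q(z) with P(z) = -z^3 - 2*z^2 - z + 1 and Q(z) = z^3 + 2*z^2 - 5*I*z^2/2 - 3*z/2 - I*z/2 + 5/2 + 5*I.
The denominator factors as Q(z) = (z - 1 + I/2)*(z + 2 - I)*(z + 1 - 2*I), so z = 1 - I/2 is a simple zero of Q and P is analytic there; z = 1 - I/2 is therefore a simple pole and
  Res(f, z₀) = P(z₀)/Q'(z₀).

Q'(z) = 3*z^2 + 4*z - 5*I*z - 3/2 - I/2, so Q'(1 - I/2) = 9/4 - 21*I/2.
P(1 - I/2) = -7/4 + 31*I/8.

Res(f, 1 - I/2) = (-7/4 + 31*I/8)/(9/4 - 21*I/2) = -238/615 - 103*I/1230

Final answer: -238/615 - 103*I/1230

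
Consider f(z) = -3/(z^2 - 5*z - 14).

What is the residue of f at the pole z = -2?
Write f(z) = P(z)/Q(z) with P(z) = -3 and Q(z) = z^2 - 5*z - 14.
The denominator factors as Q(z) = (z - 7)*(z + 2), so z = -2 is a simple zero of Q and P is analytic there; z = -2 is therefore a simple pole and
  Res(f, z₀) = P(z₀)/Q'(z₀).

Q'(z) = 2*z - 5, so Q'(-2) = -9.
P(-2) = -3.

Res(f, -2) = (-3)/(-9) = 1/3

Final answer: 1/3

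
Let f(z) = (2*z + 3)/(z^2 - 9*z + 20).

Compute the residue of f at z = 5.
Write f(z) = P(z)/Q(z) with P(z) = 2*z + 3 and Q(z) = z^2 - 9*z + 20.
The denominator factors as Q(z) = (z - 4)*(z - 5), so z = 5 is a simple zero of Q and P is analytic there; z = 5 is therefore a simple pole and
  Res(f, z₀) = P(z₀)/Q'(z₀).

Q'(z) = 2*z - 9, so Q'(5) = 1.
P(5) = 13.

Res(f, 5) = (13)/(1) = 13

Final answer: 13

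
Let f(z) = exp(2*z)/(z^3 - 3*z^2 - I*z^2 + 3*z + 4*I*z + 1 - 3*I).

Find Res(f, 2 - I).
Write f(z) = P(z)/Q(z) with P(z) = exp(2*z) and Q(z) = z^3 - 3*z^2 - I*z^2 + 3*z + 4*I*z + 1 - 3*I.
The denominator factors as Q(z) = (z - 2 + I)*(z - I)*(z - 1 - I), so z = 2 - I is a simple zero of Q and P is analytic there; z = 2 - I is therefore a simple pole and
  Res(f, z₀) = P(z₀)/Q'(z₀).

Q'(z) = 3*z^2 - 6*z - 2*I*z + 3 + 4*I, so Q'(2 - I) = -2 - 6*I.
P(2 - I) = exp(4 - 2*I).

Res(f, 2 - I) = (exp(4 - 2*I))/(-2 - 6*I) = (-1/20 + 3*I/20)*exp(4 - 2*I)

Final answer: (-1/20 + 3*I/20)*exp(4 - 2*I)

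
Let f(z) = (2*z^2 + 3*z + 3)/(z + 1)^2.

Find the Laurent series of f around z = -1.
Put w = z - (-1), i.e. z = w - 1. The denominator is w^2, so it suffices to rewrite the numerator in powers of w.

P(z) = 2*z^2 + 3*z + 3
P(w - 1) = 2 - w + 2*w^2

Dividing each term by w^2:
  f = 2/w^2 - 1/w + 2

Substituting back w = z + 1:
  f(z) = 2/(z + 1)^2 - 1/(z + 1) + 2

The series is finite because the numerator is a polynomial; the negative powers form the principal part, and the coefficient of 1/(z + 1) gives Res(f, -1) = -1.

Final answer: 2/(z + 1)^2 - 1/(z + 1) + 2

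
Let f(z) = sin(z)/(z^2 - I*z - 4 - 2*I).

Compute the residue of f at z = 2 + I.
(4/17 - I/17)*sin(2 + I)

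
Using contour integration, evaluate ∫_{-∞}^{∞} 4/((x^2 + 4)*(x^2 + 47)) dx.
2*pi*(47 - 2*sqrt(47))/2021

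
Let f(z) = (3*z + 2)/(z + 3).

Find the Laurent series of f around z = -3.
Put w = z - (-3), i.e. z = w - 3. The denominator is w, so it suffices to rewrite the numerator in powers of w.

P(z) = 3*z + 2
P(w - 3) = -7 + 3*w

Dividing each term by w:
  f = -7/w + 3

Substituting back w = z + 3:
  f(z) = -7/(z + 3) + 3

The series is finite because the numerator is a polynomial; the negative powers form the principal part, and the coefficient of 1/(z + 3) gives Res(f, -3) = -7.

Final answer: -7/(z + 3) + 3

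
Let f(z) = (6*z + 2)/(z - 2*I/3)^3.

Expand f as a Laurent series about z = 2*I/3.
(2 + 4*I)/(z - 2*I/3)^3 + 6/(z - 2*I/3)^2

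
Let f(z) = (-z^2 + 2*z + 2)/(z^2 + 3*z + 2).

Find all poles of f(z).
{-2, -1}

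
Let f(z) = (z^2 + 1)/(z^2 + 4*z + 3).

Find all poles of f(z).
The singularities of f are the zeros of the denominator. Factoring,
  z^2 + 4*z + 3 = (z + 1)*(z + 3)
so the candidates are z = -1, z = -3.

Check the numerator P(z) = z^2 + 1 at each one:
  P(-1) = 2 ≠ 0, so z = -1 is a (simple) pole.
  P(-3) = 10 ≠ 0, so z = -3 is a (simple) pole.

Poles of f: {-3, -1}

Final answer: {-3, -1}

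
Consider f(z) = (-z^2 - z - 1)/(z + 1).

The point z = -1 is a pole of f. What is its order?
Factor the denominator:
  z + 1 = (z + 1)

The numerator P(z) = -z^2 - z - 1 has P(-1) = -1 ≠ 0, so no factor of (z + 1) cancels.
Near z = -1 we can therefore write f(z) = g(z)/(z + 1) with g analytic at -1 and g(-1) ≠ 0 (g is just the numerator).

Hence z = -1 is a pole of order 1.

Final answer: 1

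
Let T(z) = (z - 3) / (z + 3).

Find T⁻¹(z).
(-3*z - 3)/(z - 1)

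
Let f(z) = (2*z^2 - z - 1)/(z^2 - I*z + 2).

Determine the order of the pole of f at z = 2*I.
Factor the denominator:
  z^2 - I*z + 2 = (z - 2*I)*(z + I)

The numerator P(z) = 2*z^2 - z - 1 has P(2*I) = -9 - 2*I ≠ 0, so no factor of (z - 2*I) cancels.
Near z = 2*I we can therefore write f(z) = g(z)/(z - 2*I) with g analytic at 2*I and g(2*I) ≠ 0 (g is the numerator divided by the remaining denominator factors).

Hence z = 2*I is a pole of order 1.

Final answer: 1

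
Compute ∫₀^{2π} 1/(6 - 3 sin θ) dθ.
2*sqrt(3)*pi/9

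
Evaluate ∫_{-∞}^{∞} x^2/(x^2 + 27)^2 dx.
sqrt(3)*pi/18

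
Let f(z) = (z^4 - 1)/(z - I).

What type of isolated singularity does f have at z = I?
The numerator vanishes at z = I ((I)^4 = 1), so it is divisible by z - I:
  z^4 - 1 = (z - I)*(z^3 + I*z^2 - z - I)
Hence for z ≠ I, f(z) = z^3 + I*z^2 - z - I, a polynomial, and lim_{z→I} f(z) = -4*I is finite.
So the singularity is removable.

Final answer: removable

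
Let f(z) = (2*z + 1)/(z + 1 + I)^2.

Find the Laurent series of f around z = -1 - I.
Put w = z - (-1 - I), i.e. z = w - 1 - I. The denominator is w^2, so it suffices to rewrite the numerator in powers of w.

P(z) = 2*z + 1
P(w - 1 - I) = -1 - 2*I + 2*w

Dividing each term by w^2:
  f = (-1 - 2*I)/w^2 + 2/w

Substituting back w = z + 1 + I:
  f(z) = (-1 - 2*I)/(z + 1 + I)^2 + 2/(z + 1 + I)

The series is finite because the numerator is a polynomial; the negative powers form the principal part, and the coefficient of 1/(z + 1 + I) gives Res(f, -1 - I) = 2.

Final answer: (-1 - 2*I)/(z + 1 + I)^2 + 2/(z + 1 + I)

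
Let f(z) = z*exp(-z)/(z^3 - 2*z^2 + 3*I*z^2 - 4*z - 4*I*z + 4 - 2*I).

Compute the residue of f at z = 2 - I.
Write f(z) = P(z)/Q(z) with P(z) = z*exp(-z) and Q(z) = z^3 - 2*z^2 + 3*I*z^2 - 4*z - 4*I*z + 4 - 2*I.
The denominator factors as Q(z) = (z + 1 + I)*(z - 1 + I)*(z - 2 + I), so z = 2 - I is a simple zero of Q and P is analytic there; z = 2 - I is therefore a simple pole and
  Res(f, z₀) = P(z₀)/Q'(z₀).

Q'(z) = 3*z^2 - 4*z + 6*I*z - 4 - 4*I, so Q'(2 - I) = 3.
P(2 - I) = (2 - I)*exp(-2 + I).

Res(f, 2 - I) = ((2 - I)*exp(-2 + I))/(3) = (2/3 - I/3)*exp(-2 + I)

Final answer: (2/3 - I/3)*exp(-2 + I)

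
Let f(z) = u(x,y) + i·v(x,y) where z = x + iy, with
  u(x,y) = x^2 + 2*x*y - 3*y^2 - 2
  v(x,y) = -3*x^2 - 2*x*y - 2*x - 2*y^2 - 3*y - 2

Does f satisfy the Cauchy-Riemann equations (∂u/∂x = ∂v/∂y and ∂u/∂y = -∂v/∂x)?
∂u/∂x = 2*x + 2*y
∂v/∂y = -2*x - 4*y - 3
∂u/∂y = 2*x - 6*y
∂v/∂x = -6*x - 2*y - 2
∂u/∂x ≠ ∂v/∂y and ∂u/∂y ≠ -∂v/∂x; the Cauchy-Riemann equations are not satisfied, so f is not analytic.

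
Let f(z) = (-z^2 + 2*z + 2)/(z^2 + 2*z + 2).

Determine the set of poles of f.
The singularities of f are the zeros of the denominator. Factoring,
  z^2 + 2*z + 2 = (z + 1 - I)*(z + 1 + I)
so the candidates are z = -1 + I, z = -1 - I.

Check the numerator P(z) = -z^2 + 2*z + 2 at each one:
  P(-1 + I) = 4*I ≠ 0, so z = -1 + I is a (simple) pole.
  P(-1 - I) = -4*I ≠ 0, so z = -1 - I is a (simple) pole.

Poles of f: {-1 - I, -1 + I}

Final answer: {-1 - I, -1 + I}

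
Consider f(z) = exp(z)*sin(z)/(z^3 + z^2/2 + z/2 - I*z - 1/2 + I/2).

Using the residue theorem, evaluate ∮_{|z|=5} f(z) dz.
By the residue theorem, ∮_C f(z) dz = 2πi · (sum of the residues of f at the poles inside |z| = 5).

The denominator factors as (z - 1/2)*(z + 1 + I)*(z - I), so the singularities of f are simple poles at z = 1/2, z = -1 - I, z = I.
  |1/2|² = 1/4 < 25 = 5², so this pole is inside the contour.
  |-1 - I|² = 2 < 25 = 5², so this pole is inside the contour.
  |I|² = 1 < 25 = 5², so this pole is inside the contour.

With P(z) = exp(z)*sin(z) and Q(z) = z^3 + z^2/2 + z/2 - I*z - 1/2 + I/2, each pole is simple, so Res(f, z₀) = P(z₀)/Q'(z₀) with Q'(z) = 3*z^2 + z + 1/2 - I.
  Res(f, 1/2) = P(1/2)/Q'(1/2) = (exp(1/2)*sin(1/2))/(7/4 - I) = (28/65 + 16*I/65)*exp(1/2)*sin(1/2)
  Res(f, -1 - I) = P(-1 - I)/Q'(-1 - I) = (-exp(-1 - I)*sin(1 + I))/(-1/2 + 4*I) = (2/65 + 16*I/65)*exp(-1 - I)*sin(1 + I)
  Res(f, I) = P(I)/Q'(I) = (I*exp(I)*sinh(1))/(-5/2) = -2*I*exp(I)*sinh(1)/5

Sum of residues inside C: -2*I*exp(I)*sinh(1)/5 + (2/65 + 16*I/65)*exp(-1 - I)*sin(1 + I) + (28/65 + 16*I/65)*exp(1/2)*sin(1/2)
∮_C f(z) dz = 2πi · (-2*I*exp(I)*sinh(1)/5 + (2/65 + 16*I/65)*exp(-1 - I)*sin(1 + I) + (28/65 + 16*I/65)*exp(1/2)*sin(1/2)) = pi*(-32/65 + 4*I/65)*exp(-1 - I)*sin(1 + I) + pi*(-32/65 + 56*I/65)*exp(1/2)*sin(1/2) + 4*pi*exp(I)*sinh(1)/5

Final answer: pi*(-32/65 + 4*I/65)*exp(-1 - I)*sin(1 + I) + pi*(-32/65 + 56*I/65)*exp(1/2)*sin(1/2) + 4*pi*exp(I)*sinh(1)/5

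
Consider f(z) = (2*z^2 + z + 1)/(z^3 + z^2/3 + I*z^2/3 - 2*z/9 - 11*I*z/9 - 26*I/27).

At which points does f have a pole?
The singularities of f are the zeros of the denominator. Factoring,
  z^3 + z^2/3 + I*z^2/3 - 2*z/9 - 11*I*z/9 - 26*I/27 = (z - 1 - 2*I/3)*(z + 2/3)*(z + 2/3 + I)
so the candidates are z = 1 + 2*I/3, z = -2/3, z = -2/3 - I.

Check the numerator P(z) = 2*z^2 + z + 1 at each one:
  P(1 + 2*I/3) = 28/9 + 10*I/3 ≠ 0, so z = 1 + 2*I/3 is a (simple) pole.
  P(-2/3) = 11/9 ≠ 0, so z = -2/3 is a (simple) pole.
  P(-2/3 - I) = -7/9 + 5*I/3 ≠ 0, so z = -2/3 - I is a (simple) pole.

Poles of f: {-2/3 - I, -2/3, 1 + 2*I/3}

Final answer: {-2/3 - I, -2/3, 1 + 2*I/3}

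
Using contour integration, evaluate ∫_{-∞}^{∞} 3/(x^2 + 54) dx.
Let f(z) = 3/(z^2 + 54). The denominator has no real zeros and deg Q - deg P = 2 ≥ 2, so the integral of f over the upper semicircle |z| = R tends to 0 as R → ∞. Closing the contour in the upper half-plane,
  ∫_{-∞}^{∞} f(x) dx = 2πi · Σ Res(f, z_k)  over the poles with Im z_k > 0.

Zeros of the denominator: z^2 + 54 = 0 gives z = ±3*sqrt(6)*I.
Upper half-plane: z = 3*sqrt(6)*I (simple).

Each pole is a simple zero of Q(z) = z^2 + 54, so Res(f, z₀) = P(z₀)/Q'(z₀) with P(z) = 3, Q'(z) = 2*z:
  Res(f, 3*sqrt(6)*I) = (3)/(6*sqrt(6)*I) = -sqrt(6)*I/12

∫_{-∞}^{∞} f(x) dx = 2πi · (-sqrt(6)*I/12) = sqrt(6)*pi/6

Final answer: sqrt(6)*pi/6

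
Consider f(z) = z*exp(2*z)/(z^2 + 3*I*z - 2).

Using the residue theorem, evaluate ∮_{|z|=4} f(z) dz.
4*I*pi*exp(-4*I) - 2*I*pi*exp(-2*I)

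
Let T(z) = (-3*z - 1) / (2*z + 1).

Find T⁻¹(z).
(-z - 1)/(2*z + 3)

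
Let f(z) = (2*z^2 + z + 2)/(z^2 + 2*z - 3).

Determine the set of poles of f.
The singularities of f are the zeros of the denominator. Factoring,
  z^2 + 2*z - 3 = (z - 1)*(z + 3)
so the candidates are z = 1, z = -3.

Check the numerator P(z) = 2*z^2 + z + 2 at each one:
  P(1) = 5 ≠ 0, so z = 1 is a (simple) pole.
  P(-3) = 17 ≠ 0, so z = -3 is a (simple) pole.

Poles of f: {-3, 1}

Final answer: {-3, 1}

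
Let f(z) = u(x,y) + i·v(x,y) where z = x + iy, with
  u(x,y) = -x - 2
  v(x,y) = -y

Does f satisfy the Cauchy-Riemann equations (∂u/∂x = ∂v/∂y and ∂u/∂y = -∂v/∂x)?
∂u/∂x = -1
∂v/∂y = -1
∂u/∂y = 0
∂v/∂x = 0
∂u/∂x = ∂v/∂y and ∂u/∂y = -∂v/∂x hold identically; f is analytic.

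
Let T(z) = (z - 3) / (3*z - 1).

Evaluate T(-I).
Substitute z = -I:
  numerator:   (-I) - 3 = -3 - I
  denominator: 3*(-I) - 1 = -1 - 3*I
T(-I) = (-3 - I)/(-1 - 3*I); multiplying numerator and denominator by the conjugate -1 + 3*I gives (6 - 8*I)/10 = 3/5 - 4*I/5

Final answer: 3/5 - 4*I/5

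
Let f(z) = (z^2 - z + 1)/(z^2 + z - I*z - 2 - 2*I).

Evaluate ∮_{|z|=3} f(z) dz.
By the residue theorem, ∮_C f(z) dz = 2πi · (sum of the residues of f at the poles inside |z| = 3).

The denominator factors as (z + 2)*(z - 1 - I), so the singularities of f are simple poles at z = -2, z = 1 + I.
  |-2|² = 4 < 9 = 3², so this pole is inside the contour.
  |1 + I|² = 2 < 9 = 3², so this pole is inside the contour.

With P(z) = z^2 - z + 1 and Q(z) = z^2 + z - I*z - 2 - 2*I, each pole is simple, so Res(f, z₀) = P(z₀)/Q'(z₀) with Q'(z) = 2*z + 1 - I.
  Res(f, -2) = P(-2)/Q'(-2) = (7)/(-3 - I) = -21/10 + 7*I/10
  Res(f, 1 + I) = P(1 + I)/Q'(1 + I) = (I)/(3 + I) = 1/10 + 3*I/10

Sum of residues inside C: -2 + I
∮_C f(z) dz = 2πi · (-2 + I) = pi*(-2 - 4*I)

Final answer: pi*(-2 - 4*I)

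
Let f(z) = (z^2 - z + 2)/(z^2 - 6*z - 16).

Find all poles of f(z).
The singularities of f are the zeros of the denominator. Factoring,
  z^2 - 6*z - 16 = (z + 2)*(z - 8)
so the candidates are z = -2, z = 8.

Check the numerator P(z) = z^2 - z + 2 at each one:
  P(-2) = 8 ≠ 0, so z = -2 is a (simple) pole.
  P(8) = 58 ≠ 0, so z = 8 is a (simple) pole.

Poles of f: {-2, 8}

Final answer: {-2, 8}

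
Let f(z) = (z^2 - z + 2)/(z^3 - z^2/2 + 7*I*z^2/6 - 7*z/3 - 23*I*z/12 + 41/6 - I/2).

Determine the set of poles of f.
The singularities of f are the zeros of the denominator. Factoring,
  z^3 - z^2/2 + 7*I*z^2/6 - 7*z/3 - 23*I*z/12 + 41/6 - I/2 = (z - 1 + 3*I/2)*(z + 2 + 2*I/3)*(z - 3/2 - I)
so the candidates are z = 1 - 3*I/2, z = -2 - 2*I/3, z = 3/2 + I.

Check the numerator P(z) = z^2 - z + 2 at each one:
  P(1 - 3*I/2) = -1/4 - 3*I/2 ≠ 0, so z = 1 - 3*I/2 is a (simple) pole.
  P(-2 - 2*I/3) = 68/9 + 10*I/3 ≠ 0, so z = -2 - 2*I/3 is a (simple) pole.
  P(3/2 + I) = 7/4 + 2*I ≠ 0, so z = 3/2 + I is a (simple) pole.

Poles of f: {-2 - 2*I/3, 1 - 3*I/2, 3/2 + I}

Final answer: {-2 - 2*I/3, 1 - 3*I/2, 3/2 + I}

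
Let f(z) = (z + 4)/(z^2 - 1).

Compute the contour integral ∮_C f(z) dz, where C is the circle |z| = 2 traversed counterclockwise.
By the residue theorem, ∮_C f(z) dz = 2πi · (sum of the residues of f at the poles inside |z| = 2).

The denominator factors as (z - 1)*(z + 1), so the singularities of f are simple poles at z = 1, z = -1.
  |1|² = 1 < 4 = 2², so this pole is inside the contour.
  |-1|² = 1 < 4 = 2², so this pole is inside the contour.

With P(z) = z + 4 and Q(z) = z^2 - 1, each pole is simple, so Res(f, z₀) = P(z₀)/Q'(z₀) with Q'(z) = 2*z.
  Res(f, 1) = P(1)/Q'(1) = (5)/(2) = 5/2
  Res(f, -1) = P(-1)/Q'(-1) = (3)/(-2) = -3/2

Sum of residues inside C: 1
∮_C f(z) dz = 2πi · (1) = 2*I*pi

Final answer: 2*I*pi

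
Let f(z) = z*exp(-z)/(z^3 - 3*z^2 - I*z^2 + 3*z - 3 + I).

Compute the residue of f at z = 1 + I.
Write f(z) = P(z)/Q(z) with P(z) = z*exp(-z) and Q(z) = z^3 - 3*z^2 - I*z^2 + 3*z - 3 + I.
The denominator factors as Q(z) = (z - 1 - I)*(z + I)*(z - 2 - I), so z = 1 + I is a simple zero of Q and P is analytic there; z = 1 + I is therefore a simple pole and
  Res(f, z₀) = P(z₀)/Q'(z₀).

Q'(z) = 3*z^2 - 6*z - 2*I*z + 3, so Q'(1 + I) = -1 - 2*I.
P(1 + I) = (1 + I)*exp(-1 - I).

Res(f, 1 + I) = ((1 + I)*exp(-1 - I))/(-1 - 2*I) = (-3/5 + I/5)*exp(-1 - I)

Final answer: (-3/5 + I/5)*exp(-1 - I)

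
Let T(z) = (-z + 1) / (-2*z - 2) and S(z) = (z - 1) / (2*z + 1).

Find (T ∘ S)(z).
(T ∘ S)(z) = T(S(z)) = ((-1)*S(z) + (1))/((-2)*S(z) + (-2)). Multiply numerator and denominator by 2*z + 1:
  numerator:   (-1)*(z - 1) + (1)*(2*z + 1) = z + 2
  denominator: (-2)*(z - 1) + (-2)*(2*z + 1) = -6*z
(T ∘ S)(z) = (z + 2)/(-6*z) = (-z - 2)/(6*z)

Final answer: (-z - 2)/(6*z)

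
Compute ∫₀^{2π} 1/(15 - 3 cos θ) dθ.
sqrt(6)*pi/18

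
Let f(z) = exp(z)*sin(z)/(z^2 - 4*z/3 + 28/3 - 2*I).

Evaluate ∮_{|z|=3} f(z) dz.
By the residue theorem, ∮_C f(z) dz = 2πi · (sum of the residues of f at the poles inside |z| = 3).

The denominator factors as (z - 1/3 + 3*I)*(z - 1 - 3*I), so the singularities of f are simple poles at z = 1/3 - 3*I, z = 1 + 3*I.
  |1/3 - 3*I|² = 82/9 > 9 = 3², so this pole is outside the contour.
  |1 + 3*I|² = 10 > 9 = 3², so this pole is outside the contour.

No pole lies inside the contour, so f is analytic on and inside C and the integral is 0 (Cauchy's theorem).

Final answer: 0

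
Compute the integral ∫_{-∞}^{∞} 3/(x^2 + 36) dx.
pi/2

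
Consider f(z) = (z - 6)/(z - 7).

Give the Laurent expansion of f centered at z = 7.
Put w = z - (7), i.e. z = w + 7. The denominator is w, so it suffices to rewrite the numerator in powers of w.

P(z) = z - 6
P(w + 7) = 1 + w

Dividing each term by w:
  f = 1/w + 1

Substituting back w = z - 7:
  f(z) = 1/(z - 7) + 1

The series is finite because the numerator is a polynomial; the negative powers form the principal part, and the coefficient of 1/(z - 7) gives Res(f, 7) = 1.

Final answer: 1/(z - 7) + 1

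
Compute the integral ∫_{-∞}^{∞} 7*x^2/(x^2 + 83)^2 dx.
Let f(z) = 7*z^2/(z^2 + 83)^2. The denominator has no real zeros and deg Q - deg P = 2 ≥ 2, so the integral of f over the upper semicircle |z| = R tends to 0 as R → ∞. Closing the contour in the upper half-plane,
  ∫_{-∞}^{∞} f(x) dx = 2πi · Σ Res(f, z_k)  over the poles with Im z_k > 0.

Zeros of the denominator: z^2 + 83 = 0 gives z = ±sqrt(83)*I.
Upper half-plane: z = sqrt(83)*I (a pole of order 2).

Write f(z) = g(z)/(z - sqrt(83)*I)^2 with g(z) = 7*z^2/(z + sqrt(83)*I)^2. For a double pole, Res(f, z₀) = g'(z₀):
  g'(z) = 14*sqrt(83)*I*z/(z + sqrt(83)*I)^3
  Res(f, sqrt(83)*I) = g'(sqrt(83)*I) = -7*sqrt(83)*I/332

∫_{-∞}^{∞} f(x) dx = 2πi · (-7*sqrt(83)*I/332) = 7*sqrt(83)*pi/166

Final answer: 7*sqrt(83)*pi/166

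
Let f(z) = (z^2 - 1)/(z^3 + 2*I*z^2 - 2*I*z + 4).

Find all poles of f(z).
The singularities of f are the zeros of the denominator. Factoring,
  z^3 + 2*I*z^2 - 2*I*z + 4 = (z - 1 - I)*(z + 2*I)*(z + 1 + I)
so the candidates are z = 1 + I, z = -2*I, z = -1 - I.

Check the numerator P(z) = z^2 - 1 at each one:
  P(1 + I) = -1 + 2*I ≠ 0, so z = 1 + I is a (simple) pole.
  P(-2*I) = -5 ≠ 0, so z = -2*I is a (simple) pole.
  P(-1 - I) = -1 + 2*I ≠ 0, so z = -1 - I is a (simple) pole.

Poles of f: {-1 - I, -2*I, 1 + I}

Final answer: {-1 - I, -2*I, 1 + I}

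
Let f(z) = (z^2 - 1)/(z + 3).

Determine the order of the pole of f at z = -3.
1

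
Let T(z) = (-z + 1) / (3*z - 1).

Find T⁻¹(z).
Set w = T(z) = (-z + 1) / (3*z - 1) and solve for z:
  w*(3*z - 1) = -z + 1
  -w + z*(3*w + 1) - 1 = 0
  z*(3*w + 1) = w + 1
  z = (-w - 1)/(-3*w - 1)
Renaming the variable, T⁻¹(z) = (-z - 1)/(-3*z - 1) = (z + 1)/(3*z + 1).
(Check: ad - bc = -2 ≠ 0, so T is invertible.)

Final answer: (z + 1)/(3*z + 1)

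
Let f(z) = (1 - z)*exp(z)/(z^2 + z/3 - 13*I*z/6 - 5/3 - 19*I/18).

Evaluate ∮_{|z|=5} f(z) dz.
By the residue theorem, ∮_C f(z) dz = 2πi · (sum of the residues of f at the poles inside |z| = 5).

The denominator factors as (z - 2/3 - 3*I/2)*(z + 1 - 2*I/3), so the singularities of f are simple poles at z = 2/3 + 3*I/2, z = -1 + 2*I/3.
  |2/3 + 3*I/2|² = 97/36 < 25 = 5², so this pole is inside the contour.
  |-1 + 2*I/3|² = 13/9 < 25 = 5², so this pole is inside the contour.

With P(z) = (1 - z)*exp(z) and Q(z) = z^2 + z/3 - 13*I*z/6 - 5/3 - 19*I/18, each pole is simple, so Res(f, z₀) = P(z₀)/Q'(z₀) with Q'(z) = 2*z + 1/3 - 13*I/6.
  Res(f, 2/3 + 3*I/2) = P(2/3 + 3*I/2)/Q'(2/3 + 3*I/2) = ((1/3 - 3*I/2)*exp(2/3 + 3*I/2))/(5/3 + 5*I/6) = (-1/5 - 4*I/5)*exp(2/3 + 3*I/2)
  Res(f, -1 + 2*I/3) = P(-1 + 2*I/3)/Q'(-1 + 2*I/3) = ((2 - 2*I/3)*exp(-1 + 2*I/3))/(-5/3 - 5*I/6) = (-4/5 + 4*I/5)*exp(-1 + 2*I/3)

Sum of residues inside C: (-1/5 - 4*I/5)*exp(2/3 + 3*I/2) + (-4/5 + 4*I/5)*exp(-1 + 2*I/3)
∮_C f(z) dz = 2πi · ((-1/5 - 4*I/5)*exp(2/3 + 3*I/2) + (-4/5 + 4*I/5)*exp(-1 + 2*I/3)) = pi*(-8/5 - 8*I/5)*exp(-1 + 2*I/3) + pi*(8/5 - 2*I/5)*exp(2/3 + 3*I/2)

Final answer: pi*(-8/5 - 8*I/5)*exp(-1 + 2*I/3) + pi*(8/5 - 2*I/5)*exp(2/3 + 3*I/2)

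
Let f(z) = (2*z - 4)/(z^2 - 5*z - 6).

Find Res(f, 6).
Write f(z) = P(z)/Q(z) with P(z) = 2*z - 4 and Q(z) = z^2 - 5*z - 6.
The denominator factors as Q(z) = (z - 6)*(z + 1), so z = 6 is a simple zero of Q and P is analytic there; z = 6 is therefore a simple pole and
  Res(f, z₀) = P(z₀)/Q'(z₀).

Q'(z) = 2*z - 5, so Q'(6) = 7.
P(6) = 8.

Res(f, 6) = (8)/(7) = 8/7

Final answer: 8/7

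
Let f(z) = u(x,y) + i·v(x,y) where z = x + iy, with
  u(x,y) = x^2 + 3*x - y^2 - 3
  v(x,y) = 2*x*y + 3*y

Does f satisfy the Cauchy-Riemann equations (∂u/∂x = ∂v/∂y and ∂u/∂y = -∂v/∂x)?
∂u/∂x = 2*x + 3
∂v/∂y = 2*x + 3
∂u/∂y = -2*y
∂v/∂x = 2*y
∂u/∂x = ∂v/∂y and ∂u/∂y = -∂v/∂x hold identically; f is analytic.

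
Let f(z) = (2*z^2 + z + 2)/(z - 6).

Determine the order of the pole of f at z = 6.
Factor the denominator:
  z - 6 = (z - 6)

The numerator P(z) = 2*z^2 + z + 2 has P(6) = 80 ≠ 0, so no factor of (z - 6) cancels.
Near z = 6 we can therefore write f(z) = g(z)/(z - 6) with g analytic at 6 and g(6) ≠ 0 (g is just the numerator).

Hence z = 6 is a pole of order 1.

Final answer: 1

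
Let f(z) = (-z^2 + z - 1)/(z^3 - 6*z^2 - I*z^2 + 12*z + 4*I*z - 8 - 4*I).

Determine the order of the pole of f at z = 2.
Factor the denominator:
  z^3 - 6*z^2 - I*z^2 + 12*z + 4*I*z - 8 - 4*I = (z - 2)^2*(z - 2 - I)

The numerator P(z) = -z^2 + z - 1 has P(2) = -3 ≠ 0, so no factor of (z - 2) cancels.
Near z = 2 we can therefore write f(z) = g(z)/(z - 2)^2 with g analytic at 2 and g(2) ≠ 0 (g is the numerator divided by the remaining denominator factors).

Hence z = 2 is a pole of order 2.

Final answer: 2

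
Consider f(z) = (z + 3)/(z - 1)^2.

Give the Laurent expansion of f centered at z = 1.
Put w = z - (1), i.e. z = w + 1. The denominator is w^2, so it suffices to rewrite the numerator in powers of w.

P(z) = z + 3
P(w + 1) = 4 + w

Dividing each term by w^2:
  f = 4/w^2 + 1/w

Substituting back w = z - 1:
  f(z) = 4/(z - 1)^2 + 1/(z - 1)

The series is finite because the numerator is a polynomial; the negative powers form the principal part, and the coefficient of 1/(z - 1) gives Res(f, 1) = 1.

Final answer: 4/(z - 1)^2 + 1/(z - 1)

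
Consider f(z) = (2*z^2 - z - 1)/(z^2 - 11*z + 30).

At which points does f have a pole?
The singularities of f are the zeros of the denominator. Factoring,
  z^2 - 11*z + 30 = (z - 6)*(z - 5)
so the candidates are z = 6, z = 5.

Check the numerator P(z) = 2*z^2 - z - 1 at each one:
  P(6) = 65 ≠ 0, so z = 6 is a (simple) pole.
  P(5) = 44 ≠ 0, so z = 5 is a (simple) pole.

Poles of f: {5, 6}

Final answer: {5, 6}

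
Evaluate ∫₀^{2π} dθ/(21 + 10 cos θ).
2*sqrt(341)*pi/341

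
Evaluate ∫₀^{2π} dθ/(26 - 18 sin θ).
sqrt(22)*pi/44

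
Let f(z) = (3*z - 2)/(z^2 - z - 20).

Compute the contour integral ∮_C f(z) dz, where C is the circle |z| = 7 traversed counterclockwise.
By the residue theorem, ∮_C f(z) dz = 2πi · (sum of the residues of f at the poles inside |z| = 7).

The denominator factors as (z + 4)*(z - 5), so the singularities of f are simple poles at z = -4, z = 5.
  |-4|² = 16 < 49 = 7², so this pole is inside the contour.
  |5|² = 25 < 49 = 7², so this pole is inside the contour.

With P(z) = 3*z - 2 and Q(z) = z^2 - z - 20, each pole is simple, so Res(f, z₀) = P(z₀)/Q'(z₀) with Q'(z) = 2*z - 1.
  Res(f, -4) = P(-4)/Q'(-4) = (-14)/(-9) = 14/9
  Res(f, 5) = P(5)/Q'(5) = (13)/(9) = 13/9

Sum of residues inside C: 3
∮_C f(z) dz = 2πi · (3) = 6*I*pi

Final answer: 6*I*pi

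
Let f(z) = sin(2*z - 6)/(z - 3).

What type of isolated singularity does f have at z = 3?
removable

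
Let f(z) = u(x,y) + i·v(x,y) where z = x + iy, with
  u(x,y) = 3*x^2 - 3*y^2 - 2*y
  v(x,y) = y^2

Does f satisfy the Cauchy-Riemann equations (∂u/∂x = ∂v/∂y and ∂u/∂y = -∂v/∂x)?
∂u/∂x = 6*x
∂v/∂y = 2*y
∂u/∂y = -6*y - 2
∂v/∂x = 0
∂u/∂x ≠ ∂v/∂y and ∂u/∂y ≠ -∂v/∂x; the Cauchy-Riemann equations are not satisfied, so f is not analytic.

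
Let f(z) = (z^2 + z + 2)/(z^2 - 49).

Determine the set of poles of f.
The singularities of f are the zeros of the denominator. Factoring,
  z^2 - 49 = (z - 7)*(z + 7)
so the candidates are z = 7, z = -7.

Check the numerator P(z) = z^2 + z + 2 at each one:
  P(7) = 58 ≠ 0, so z = 7 is a (simple) pole.
  P(-7) = 44 ≠ 0, so z = -7 is a (simple) pole.

Poles of f: {-7, 7}

Final answer: {-7, 7}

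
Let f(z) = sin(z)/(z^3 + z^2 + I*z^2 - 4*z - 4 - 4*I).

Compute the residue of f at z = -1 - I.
Write f(z) = P(z)/Q(z) with P(z) = sin(z) and Q(z) = z^3 + z^2 + I*z^2 - 4*z - 4 - 4*I.
The denominator factors as Q(z) = (z + 2)*(z - 2)*(z + 1 + I), so z = -1 - I is a simple zero of Q and P is analytic there; z = -1 - I is therefore a simple pole and
  Res(f, z₀) = P(z₀)/Q'(z₀).

Q'(z) = 3*z^2 + 2*z + 2*I*z - 4, so Q'(-1 - I) = -4 + 2*I.
P(-1 - I) = -sin(1 + I).

Res(f, -1 - I) = (-sin(1 + I))/(-4 + 2*I) = (1/5 + I/10)*sin(1 + I)

Final answer: (1/5 + I/10)*sin(1 + I)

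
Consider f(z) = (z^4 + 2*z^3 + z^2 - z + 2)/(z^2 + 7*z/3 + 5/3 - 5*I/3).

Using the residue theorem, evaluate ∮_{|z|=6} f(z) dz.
By the residue theorem, ∮_C f(z) dz = 2πi · (sum of the residues of f at the poles inside |z| = 6).

The denominator factors as (z + 2 + I)*(z + 1/3 - I), so the singularities of f are simple poles at z = -2 - I, z = -1/3 + I.
  |-2 - I|² = 5 < 36 = 6², so this pole is inside the contour.
  |-1/3 + I|² = 10/9 < 36 = 6², so this pole is inside the contour.

With P(z) = z^4 + 2*z^3 + z^2 - z + 2 and Q(z) = z^2 + 7*z/3 + 5/3 - 5*I/3, each pole is simple, so Res(f, z₀) = P(z₀)/Q'(z₀) with Q'(z) = 2*z + 7/3.
  Res(f, -2 - I) = P(-2 - I)/Q'(-2 - I) = (-4 + 7*I)/(-5/3 - 2*I) = -66/61 - 177*I/61
  Res(f, -1/3 + I) = P(-1/3 + I)/Q'(-1/3 + I) = (301/81 - 49*I/27)/(5/3 + 2*I) = 623/1647 - 847*I/549

Sum of residues inside C: -19/27 - 40*I/9
∮_C f(z) dz = 2πi · (-19/27 - 40*I/9) = pi*(80/9 - 38*I/27)

Final answer: pi*(80/9 - 38*I/27)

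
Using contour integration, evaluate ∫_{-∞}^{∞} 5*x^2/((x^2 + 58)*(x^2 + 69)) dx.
5*pi*(-sqrt(58) + sqrt(69))/11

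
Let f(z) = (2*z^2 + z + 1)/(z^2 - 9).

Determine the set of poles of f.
The singularities of f are the zeros of the denominator. Factoring,
  z^2 - 9 = (z - 3)*(z + 3)
so the candidates are z = 3, z = -3.

Check the numerator P(z) = 2*z^2 + z + 1 at each one:
  P(3) = 22 ≠ 0, so z = 3 is a (simple) pole.
  P(-3) = 16 ≠ 0, so z = -3 is a (simple) pole.

Poles of f: {-3, 3}

Final answer: {-3, 3}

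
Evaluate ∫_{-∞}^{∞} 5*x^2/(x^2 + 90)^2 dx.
Let f(z) = 5*z^2/(z^2 + 90)^2. The denominator has no real zeros and deg Q - deg P = 2 ≥ 2, so the integral of f over the upper semicircle |z| = R tends to 0 as R → ∞. Closing the contour in the upper half-plane,
  ∫_{-∞}^{∞} f(x) dx = 2πi · Σ Res(f, z_k)  over the poles with Im z_k > 0.

Zeros of the denominator: z^2 + 90 = 0 gives z = ±3*sqrt(10)*I.
Upper half-plane: z = 3*sqrt(10)*I (a pole of order 2).

Write f(z) = g(z)/(z - 3*sqrt(10)*I)^2 with g(z) = 5*z^2/(z + 3*sqrt(10)*I)^2. For a double pole, Res(f, z₀) = g'(z₀):
  g'(z) = 30*sqrt(10)*I*z/(z + 3*sqrt(10)*I)^3
  Res(f, 3*sqrt(10)*I) = g'(3*sqrt(10)*I) = -sqrt(10)*I/24

∫_{-∞}^{∞} f(x) dx = 2πi · (-sqrt(10)*I/24) = sqrt(10)*pi/12

Final answer: sqrt(10)*pi/12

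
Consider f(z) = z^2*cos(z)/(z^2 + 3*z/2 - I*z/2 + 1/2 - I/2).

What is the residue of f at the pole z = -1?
Write f(z) = P(z)/Q(z) with P(z) = z^2*cos(z) and Q(z) = z^2 + 3*z/2 - I*z/2 + 1/2 - I/2.
The denominator factors as Q(z) = (z + 1)*(z + 1/2 - I/2), so z = -1 is a simple zero of Q and P is analytic there; z = -1 is therefore a simple pole and
  Res(f, z₀) = P(z₀)/Q'(z₀).

Q'(z) = 2*z + 3/2 - I/2, so Q'(-1) = -1/2 - I/2.
P(-1) = cos(1).

Res(f, -1) = (cos(1))/(-1/2 - I/2) = (-1 + I)*cos(1)

Final answer: (-1 + I)*cos(1)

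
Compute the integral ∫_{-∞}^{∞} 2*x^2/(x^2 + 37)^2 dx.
sqrt(37)*pi/37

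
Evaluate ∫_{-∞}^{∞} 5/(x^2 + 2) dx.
Let f(z) = 5/(z^2 + 2). The denominator has no real zeros and deg Q - deg P = 2 ≥ 2, so the integral of f over the upper semicircle |z| = R tends to 0 as R → ∞. Closing the contour in the upper half-plane,
  ∫_{-∞}^{∞} f(x) dx = 2πi · Σ Res(f, z_k)  over the poles with Im z_k > 0.

Zeros of the denominator: z^2 + 2 = 0 gives z = ±sqrt(2)*I.
Upper half-plane: z = sqrt(2)*I (simple).

Each pole is a simple zero of Q(z) = z^2 + 2, so Res(f, z₀) = P(z₀)/Q'(z₀) with P(z) = 5, Q'(z) = 2*z:
  Res(f, sqrt(2)*I) = (5)/(2*sqrt(2)*I) = -5*sqrt(2)*I/4

∫_{-∞}^{∞} f(x) dx = 2πi · (-5*sqrt(2)*I/4) = 5*sqrt(2)*pi/2

Final answer: 5*sqrt(2)*pi/2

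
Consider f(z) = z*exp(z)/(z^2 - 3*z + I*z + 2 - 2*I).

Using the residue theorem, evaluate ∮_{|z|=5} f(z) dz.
By the residue theorem, ∮_C f(z) dz = 2πi · (sum of the residues of f at the poles inside |z| = 5).

The denominator factors as (z - 1 + I)*(z - 2), so the singularities of f are simple poles at z = 1 - I, z = 2.
  |1 - I|² = 2 < 25 = 5², so this pole is inside the contour.
  |2|² = 4 < 25 = 5², so this pole is inside the contour.

With P(z) = z*exp(z) and Q(z) = z^2 - 3*z + I*z + 2 - 2*I, each pole is simple, so Res(f, z₀) = P(z₀)/Q'(z₀) with Q'(z) = 2*z - 3 + I.
  Res(f, 1 - I) = P(1 - I)/Q'(1 - I) = ((1 - I)*exp(1 - I))/(-1 - I) = I*exp(1 - I)
  Res(f, 2) = P(2)/Q'(2) = (2*exp(2))/(1 + I) = (1 - I)*exp(2)

Sum of residues inside C: (1 - I)*exp(2) + I*exp(1 - I)
∮_C f(z) dz = 2πi · ((1 - I)*exp(2) + I*exp(1 - I)) = -2*pi*exp(1 - I) + pi*(2 + 2*I)*exp(2)

Final answer: -2*pi*exp(1 - I) + pi*(2 + 2*I)*exp(2)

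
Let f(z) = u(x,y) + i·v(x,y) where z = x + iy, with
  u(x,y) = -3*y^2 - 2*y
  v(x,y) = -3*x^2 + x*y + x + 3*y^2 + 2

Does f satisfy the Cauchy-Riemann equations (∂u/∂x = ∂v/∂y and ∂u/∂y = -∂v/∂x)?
∂u/∂x = 0
∂v/∂y = x + 6*y
∂u/∂y = -6*y - 2
∂v/∂x = -6*x + y + 1
∂u/∂x ≠ ∂v/∂y and ∂u/∂y ≠ -∂v/∂x; the Cauchy-Riemann equations are not satisfied, so f is not analytic.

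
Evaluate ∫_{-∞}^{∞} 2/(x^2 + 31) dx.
2*sqrt(31)*pi/31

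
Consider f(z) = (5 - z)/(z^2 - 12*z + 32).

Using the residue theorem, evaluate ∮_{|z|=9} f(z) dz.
By the residue theorem, ∮_C f(z) dz = 2πi · (sum of the residues of f at the poles inside |z| = 9).

The denominator factors as (z - 4)*(z - 8), so the singularities of f are simple poles at z = 4, z = 8.
  |4|² = 16 < 81 = 9², so this pole is inside the contour.
  |8|² = 64 < 81 = 9², so this pole is inside the contour.

With P(z) = 5 - z and Q(z) = z^2 - 12*z + 32, each pole is simple, so Res(f, z₀) = P(z₀)/Q'(z₀) with Q'(z) = 2*z - 12.
  Res(f, 4) = P(4)/Q'(4) = (1)/(-4) = -1/4
  Res(f, 8) = P(8)/Q'(8) = (-3)/(4) = -3/4

Sum of residues inside C: -1
∮_C f(z) dz = 2πi · (-1) = -2*I*pi

Final answer: -2*I*pi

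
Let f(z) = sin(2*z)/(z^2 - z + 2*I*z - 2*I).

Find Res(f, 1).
(1/5 - 2*I/5)*sin(2)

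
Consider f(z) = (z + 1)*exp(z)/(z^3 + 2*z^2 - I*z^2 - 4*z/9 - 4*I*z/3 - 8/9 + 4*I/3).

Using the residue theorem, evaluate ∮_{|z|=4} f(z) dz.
By the residue theorem, ∮_C f(z) dz = 2πi · (sum of the residues of f at the poles inside |z| = 4).

The denominator factors as (z + 2/3 - I)*(z - 2/3)*(z + 2), so the singularities of f are simple poles at z = -2/3 + I, z = 2/3, z = -2.
  |-2/3 + I|² = 13/9 < 16 = 4², so this pole is inside the contour.
  |2/3|² = 4/9 < 16 = 4², so this pole is inside the contour.
  |-2|² = 4 < 16 = 4², so this pole is inside the contour.

With P(z) = (z + 1)*exp(z) and Q(z) = z^3 + 2*z^2 - I*z^2 - 4*z/9 - 4*I*z/3 - 8/9 + 4*I/3, each pole is simple, so Res(f, z₀) = P(z₀)/Q'(z₀) with Q'(z) = 3*z^2 + 4*z - 2*I*z - 4/9 - 4*I/3.
  Res(f, -2/3 + I) = P(-2/3 + I)/Q'(-2/3 + I) = ((1/3 + I)*exp(-2/3 + I))/(-25/9) = (-3/25 - 9*I/25)*exp(-2/3 + I)
  Res(f, 2/3) = P(2/3)/Q'(2/3) = (5*exp(2/3)/3)/(32/9 - 8*I/3) = (3/10 + 9*I/40)*exp(2/3)
  Res(f, -2) = P(-2)/Q'(-2) = (-exp(-2))/(32/9 + 8*I/3) = (-9/50 + 27*I/200)*exp(-2)

Sum of residues inside C: (-3/25 - 9*I/25)*exp(-2/3 + I) + (-9/50 + 27*I/200)*exp(-2) + (3/10 + 9*I/40)*exp(2/3)
∮_C f(z) dz = 2πi · ((-3/25 - 9*I/25)*exp(-2/3 + I) + (-9/50 + 27*I/200)*exp(-2) + (3/10 + 9*I/40)*exp(2/3)) = pi*(-27/100 - 9*I/25)*exp(-2) + pi*(18/25 - 6*I/25)*exp(-2/3 + I) + pi*(-9/20 + 3*I/5)*exp(2/3)

Final answer: pi*(-27/100 - 9*I/25)*exp(-2) + pi*(18/25 - 6*I/25)*exp(-2/3 + I) + pi*(-9/20 + 3*I/5)*exp(2/3)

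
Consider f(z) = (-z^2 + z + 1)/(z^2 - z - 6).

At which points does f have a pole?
The singularities of f are the zeros of the denominator. Factoring,
  z^2 - z - 6 = (z - 3)*(z + 2)
so the candidates are z = 3, z = -2.

Check the numerator P(z) = -z^2 + z + 1 at each one:
  P(3) = -5 ≠ 0, so z = 3 is a (simple) pole.
  P(-2) = -5 ≠ 0, so z = -2 is a (simple) pole.

Poles of f: {-2, 3}

Final answer: {-2, 3}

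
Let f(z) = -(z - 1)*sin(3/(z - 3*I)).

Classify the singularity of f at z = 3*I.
Let u = z - 3*I. Then
  sin(3/u) = Σ_{k≥0} (-1)^k (3)^(2k+1)/((2k+1)!·u^(2k+1)) = 3/u - 9/(2*u^3) + 81/(40*u^5) + ...
which has infinitely many negative powers of u, so sin(3/(z - 3*I)) has an essential singularity at z = 3*I.
The extra factor z - 1 is a nonzero polynomial; if the product had at most a pole at z = 3*I, dividing by that polynomial would leave sin(3/(z - 3*I)) with at most a pole too — contradiction. (Equivalently, the product's Laurent series still has infinitely many negative powers.)
So the singularity is essential.

Final answer: essential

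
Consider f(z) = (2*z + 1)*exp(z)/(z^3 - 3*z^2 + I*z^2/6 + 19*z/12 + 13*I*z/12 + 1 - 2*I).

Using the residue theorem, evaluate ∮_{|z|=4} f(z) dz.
By the residue theorem, ∮_C f(z) dz = 2πi · (sum of the residues of f at the poles inside |z| = 4).

The denominator factors as (z - 2 + 2*I/3)*(z - 3/2)*(z + 1/2 - I/2), so the singularities of f are simple poles at z = 2 - 2*I/3, z = 3/2, z = -1/2 + I/2.
  |2 - 2*I/3|² = 40/9 < 16 = 4², so this pole is inside the contour.
  |3/2|² = 9/4 < 16 = 4², so this pole is inside the contour.
  |-1/2 + I/2|² = 1/2 < 16 = 4², so this pole is inside the contour.

With P(z) = (2*z + 1)*exp(z) and Q(z) = z^3 - 3*z^2 + I*z^2/6 + 19*z/12 + 13*I*z/12 + 1 - 2*I, each pole is simple, so Res(f, z₀) = P(z₀)/Q'(z₀) with Q'(z) = 3*z^2 - 6*z + I*z/3 + 19/12 + 13*I/12.
  Res(f, 2 - 2*I/3) = P(2 - 2*I/3)/Q'(2 - 2*I/3) = ((5 - 4*I/3)*exp(2 - 2*I/3))/(17/36 - 9*I/4) = (3474/3425 + 6882*I/3425)*exp(2 - 2*I/3)
  Res(f, 3/2) = P(3/2)/Q'(3/2) = (4*exp(3/2))/(-2/3 + 19*I/12) = (-384/425 - 912*I/425)*exp(3/2)
  Res(f, -1/2 + I/2) = P(-1/2 + I/2)/Q'(-1/2 + I/2) = (I*exp(-1/2 + I/2))/(53/12 - 43*I/12) = (-258/2329 + 318*I/2329)*exp(-1/2 + I/2)

Sum of residues inside C: (-384/425 - 912*I/425)*exp(3/2) + (-258/2329 + 318*I/2329)*exp(-1/2 + I/2) + (3474/3425 + 6882*I/3425)*exp(2 - 2*I/3)
∮_C f(z) dz = 2πi · ((-384/425 - 912*I/425)*exp(3/2) + (-258/2329 + 318*I/2329)*exp(-1/2 + I/2) + (3474/3425 + 6882*I/3425)*exp(2 - 2*I/3)) = pi*(1824/425 - 768*I/425)*exp(3/2) + pi*(-636/2329 - 516*I/2329)*exp(-1/2 + I/2) + pi*(-13764/3425 + 6948*I/3425)*exp(2 - 2*I/3)

Final answer: pi*(1824/425 - 768*I/425)*exp(3/2) + pi*(-636/2329 - 516*I/2329)*exp(-1/2 + I/2) + pi*(-13764/3425 + 6948*I/3425)*exp(2 - 2*I/3)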